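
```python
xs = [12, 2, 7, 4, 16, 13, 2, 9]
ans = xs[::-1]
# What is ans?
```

xs has length 8. The slice xs[::-1] selects indices [7, 6, 5, 4, 3, 2, 1, 0] (7->9, 6->2, 5->13, 4->16, 3->4, 2->7, 1->2, 0->12), giving [9, 2, 13, 16, 4, 7, 2, 12].

[9, 2, 13, 16, 4, 7, 2, 12]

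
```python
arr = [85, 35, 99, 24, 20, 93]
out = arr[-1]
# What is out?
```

arr has length 6. Negative index -1 maps to positive index 6 + (-1) = 5. arr[5] = 93.

93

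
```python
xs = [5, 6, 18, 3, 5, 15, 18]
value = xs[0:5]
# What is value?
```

xs has length 7. The slice xs[0:5] selects indices [0, 1, 2, 3, 4] (0->5, 1->6, 2->18, 3->3, 4->5), giving [5, 6, 18, 3, 5].

[5, 6, 18, 3, 5]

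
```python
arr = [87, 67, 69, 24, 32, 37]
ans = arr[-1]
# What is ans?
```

arr has length 6. Negative index -1 maps to positive index 6 + (-1) = 5. arr[5] = 37.

37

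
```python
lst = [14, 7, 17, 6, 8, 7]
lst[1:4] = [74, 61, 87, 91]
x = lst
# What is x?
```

lst starts as [14, 7, 17, 6, 8, 7] (length 6). The slice lst[1:4] covers indices [1, 2, 3] with values [7, 17, 6]. Replacing that slice with [74, 61, 87, 91] (different length) produces [14, 74, 61, 87, 91, 8, 7].

[14, 74, 61, 87, 91, 8, 7]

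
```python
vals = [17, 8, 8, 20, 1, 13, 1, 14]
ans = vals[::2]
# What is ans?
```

vals has length 8. The slice vals[::2] selects indices [0, 2, 4, 6] (0->17, 2->8, 4->1, 6->1), giving [17, 8, 1, 1].

[17, 8, 1, 1]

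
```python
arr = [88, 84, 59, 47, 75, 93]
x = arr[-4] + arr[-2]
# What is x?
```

arr has length 6. Negative index -4 maps to positive index 6 + (-4) = 2. arr[2] = 59.
arr has length 6. Negative index -2 maps to positive index 6 + (-2) = 4. arr[4] = 75.
Sum: 59 + 75 = 134.

134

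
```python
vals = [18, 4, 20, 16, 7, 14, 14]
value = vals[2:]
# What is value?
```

vals has length 7. The slice vals[2:] selects indices [2, 3, 4, 5, 6] (2->20, 3->16, 4->7, 5->14, 6->14), giving [20, 16, 7, 14, 14].

[20, 16, 7, 14, 14]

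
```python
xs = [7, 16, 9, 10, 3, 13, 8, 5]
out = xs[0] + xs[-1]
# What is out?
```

xs has length 8. xs[0] = 7.
xs has length 8. Negative index -1 maps to positive index 8 + (-1) = 7. xs[7] = 5.
Sum: 7 + 5 = 12.

12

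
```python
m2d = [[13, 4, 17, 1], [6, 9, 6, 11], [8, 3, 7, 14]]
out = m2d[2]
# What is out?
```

m2d has 3 rows. Row 2 is [8, 3, 7, 14].

[8, 3, 7, 14]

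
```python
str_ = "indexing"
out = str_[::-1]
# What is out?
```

str_ has length 8. The slice str_[::-1] selects indices [7, 6, 5, 4, 3, 2, 1, 0] (7->'g', 6->'n', 5->'i', 4->'x', 3->'e', 2->'d', 1->'n', 0->'i'), giving 'gnixedni'.

'gnixedni'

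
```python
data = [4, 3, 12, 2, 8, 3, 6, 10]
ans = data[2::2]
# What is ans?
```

data has length 8. The slice data[2::2] selects indices [2, 4, 6] (2->12, 4->8, 6->6), giving [12, 8, 6].

[12, 8, 6]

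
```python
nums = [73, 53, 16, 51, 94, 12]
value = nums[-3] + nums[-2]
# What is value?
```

nums has length 6. Negative index -3 maps to positive index 6 + (-3) = 3. nums[3] = 51.
nums has length 6. Negative index -2 maps to positive index 6 + (-2) = 4. nums[4] = 94.
Sum: 51 + 94 = 145.

145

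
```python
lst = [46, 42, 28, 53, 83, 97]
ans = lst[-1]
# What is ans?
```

lst has length 6. Negative index -1 maps to positive index 6 + (-1) = 5. lst[5] = 97.

97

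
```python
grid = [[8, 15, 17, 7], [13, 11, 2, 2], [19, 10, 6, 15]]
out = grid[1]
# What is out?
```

grid has 3 rows. Row 1 is [13, 11, 2, 2].

[13, 11, 2, 2]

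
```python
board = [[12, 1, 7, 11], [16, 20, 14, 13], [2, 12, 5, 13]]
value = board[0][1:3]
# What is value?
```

board[0] = [12, 1, 7, 11]. board[0] has length 4. The slice board[0][1:3] selects indices [1, 2] (1->1, 2->7), giving [1, 7].

[1, 7]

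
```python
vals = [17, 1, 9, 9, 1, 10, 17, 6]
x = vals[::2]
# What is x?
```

vals has length 8. The slice vals[::2] selects indices [0, 2, 4, 6] (0->17, 2->9, 4->1, 6->17), giving [17, 9, 1, 17].

[17, 9, 1, 17]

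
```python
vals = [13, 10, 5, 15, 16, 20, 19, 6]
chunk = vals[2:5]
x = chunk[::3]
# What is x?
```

vals has length 8. The slice vals[2:5] selects indices [2, 3, 4] (2->5, 3->15, 4->16), giving [5, 15, 16]. So chunk = [5, 15, 16]. chunk has length 3. The slice chunk[::3] selects indices [0] (0->5), giving [5].

[5]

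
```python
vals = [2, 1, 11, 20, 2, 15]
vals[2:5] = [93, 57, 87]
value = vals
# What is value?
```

vals starts as [2, 1, 11, 20, 2, 15] (length 6). The slice vals[2:5] covers indices [2, 3, 4] with values [11, 20, 2]. Replacing that slice with [93, 57, 87] (same length) produces [2, 1, 93, 57, 87, 15].

[2, 1, 93, 57, 87, 15]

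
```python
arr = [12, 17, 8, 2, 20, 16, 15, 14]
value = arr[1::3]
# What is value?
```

arr has length 8. The slice arr[1::3] selects indices [1, 4, 7] (1->17, 4->20, 7->14), giving [17, 20, 14].

[17, 20, 14]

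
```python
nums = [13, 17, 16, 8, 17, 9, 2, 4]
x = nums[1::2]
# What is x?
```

nums has length 8. The slice nums[1::2] selects indices [1, 3, 5, 7] (1->17, 3->8, 5->9, 7->4), giving [17, 8, 9, 4].

[17, 8, 9, 4]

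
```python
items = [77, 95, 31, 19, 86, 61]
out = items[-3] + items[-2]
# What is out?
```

items has length 6. Negative index -3 maps to positive index 6 + (-3) = 3. items[3] = 19.
items has length 6. Negative index -2 maps to positive index 6 + (-2) = 4. items[4] = 86.
Sum: 19 + 86 = 105.

105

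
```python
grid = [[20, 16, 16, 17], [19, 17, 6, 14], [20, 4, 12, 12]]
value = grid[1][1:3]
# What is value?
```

grid[1] = [19, 17, 6, 14]. grid[1] has length 4. The slice grid[1][1:3] selects indices [1, 2] (1->17, 2->6), giving [17, 6].

[17, 6]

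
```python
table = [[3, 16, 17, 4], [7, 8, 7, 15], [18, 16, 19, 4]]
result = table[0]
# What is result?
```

table has 3 rows. Row 0 is [3, 16, 17, 4].

[3, 16, 17, 4]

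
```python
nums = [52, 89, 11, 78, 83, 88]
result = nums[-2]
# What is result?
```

nums has length 6. Negative index -2 maps to positive index 6 + (-2) = 4. nums[4] = 83.

83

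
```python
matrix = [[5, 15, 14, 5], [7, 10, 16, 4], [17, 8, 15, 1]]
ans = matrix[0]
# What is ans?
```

matrix has 3 rows. Row 0 is [5, 15, 14, 5].

[5, 15, 14, 5]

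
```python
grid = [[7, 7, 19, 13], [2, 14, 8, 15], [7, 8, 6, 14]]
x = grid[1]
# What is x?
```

grid has 3 rows. Row 1 is [2, 14, 8, 15].

[2, 14, 8, 15]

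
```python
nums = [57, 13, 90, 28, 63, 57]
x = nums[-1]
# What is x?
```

nums has length 6. Negative index -1 maps to positive index 6 + (-1) = 5. nums[5] = 57.

57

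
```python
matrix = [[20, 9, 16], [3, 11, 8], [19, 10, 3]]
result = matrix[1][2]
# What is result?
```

matrix[1] = [3, 11, 8]. Taking column 2 of that row yields 8.

8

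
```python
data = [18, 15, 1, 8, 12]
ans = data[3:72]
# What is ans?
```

data has length 5. The slice data[3:72] selects indices [3, 4] (3->8, 4->12), giving [8, 12].

[8, 12]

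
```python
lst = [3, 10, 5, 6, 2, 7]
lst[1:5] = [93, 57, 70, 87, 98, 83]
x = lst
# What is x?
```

lst starts as [3, 10, 5, 6, 2, 7] (length 6). The slice lst[1:5] covers indices [1, 2, 3, 4] with values [10, 5, 6, 2]. Replacing that slice with [93, 57, 70, 87, 98, 83] (different length) produces [3, 93, 57, 70, 87, 98, 83, 7].

[3, 93, 57, 70, 87, 98, 83, 7]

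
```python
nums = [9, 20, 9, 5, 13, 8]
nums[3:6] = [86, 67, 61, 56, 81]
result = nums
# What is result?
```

nums starts as [9, 20, 9, 5, 13, 8] (length 6). The slice nums[3:6] covers indices [3, 4, 5] with values [5, 13, 8]. Replacing that slice with [86, 67, 61, 56, 81] (different length) produces [9, 20, 9, 86, 67, 61, 56, 81].

[9, 20, 9, 86, 67, 61, 56, 81]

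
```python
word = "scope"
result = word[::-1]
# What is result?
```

word has length 5. The slice word[::-1] selects indices [4, 3, 2, 1, 0] (4->'e', 3->'p', 2->'o', 1->'c', 0->'s'), giving 'epocs'.

'epocs'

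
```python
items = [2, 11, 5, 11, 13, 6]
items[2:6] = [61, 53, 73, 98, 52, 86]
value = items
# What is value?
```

items starts as [2, 11, 5, 11, 13, 6] (length 6). The slice items[2:6] covers indices [2, 3, 4, 5] with values [5, 11, 13, 6]. Replacing that slice with [61, 53, 73, 98, 52, 86] (different length) produces [2, 11, 61, 53, 73, 98, 52, 86].

[2, 11, 61, 53, 73, 98, 52, 86]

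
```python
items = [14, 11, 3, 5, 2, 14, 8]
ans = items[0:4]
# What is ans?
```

items has length 7. The slice items[0:4] selects indices [0, 1, 2, 3] (0->14, 1->11, 2->3, 3->5), giving [14, 11, 3, 5].

[14, 11, 3, 5]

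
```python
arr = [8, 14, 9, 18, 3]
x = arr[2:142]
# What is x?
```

arr has length 5. The slice arr[2:142] selects indices [2, 3, 4] (2->9, 3->18, 4->3), giving [9, 18, 3].

[9, 18, 3]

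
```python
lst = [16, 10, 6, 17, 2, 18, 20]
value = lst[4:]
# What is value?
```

lst has length 7. The slice lst[4:] selects indices [4, 5, 6] (4->2, 5->18, 6->20), giving [2, 18, 20].

[2, 18, 20]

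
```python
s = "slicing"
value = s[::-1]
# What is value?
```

s has length 7. The slice s[::-1] selects indices [6, 5, 4, 3, 2, 1, 0] (6->'g', 5->'n', 4->'i', 3->'c', 2->'i', 1->'l', 0->'s'), giving 'gnicils'.

'gnicils'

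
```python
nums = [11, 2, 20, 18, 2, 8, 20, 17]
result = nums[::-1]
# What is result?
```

nums has length 8. The slice nums[::-1] selects indices [7, 6, 5, 4, 3, 2, 1, 0] (7->17, 6->20, 5->8, 4->2, 3->18, 2->20, 1->2, 0->11), giving [17, 20, 8, 2, 18, 20, 2, 11].

[17, 20, 8, 2, 18, 20, 2, 11]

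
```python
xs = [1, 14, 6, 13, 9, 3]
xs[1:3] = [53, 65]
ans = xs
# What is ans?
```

xs starts as [1, 14, 6, 13, 9, 3] (length 6). The slice xs[1:3] covers indices [1, 2] with values [14, 6]. Replacing that slice with [53, 65] (same length) produces [1, 53, 65, 13, 9, 3].

[1, 53, 65, 13, 9, 3]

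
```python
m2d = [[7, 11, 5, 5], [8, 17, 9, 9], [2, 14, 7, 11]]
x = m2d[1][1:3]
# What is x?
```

m2d[1] = [8, 17, 9, 9]. m2d[1] has length 4. The slice m2d[1][1:3] selects indices [1, 2] (1->17, 2->9), giving [17, 9].

[17, 9]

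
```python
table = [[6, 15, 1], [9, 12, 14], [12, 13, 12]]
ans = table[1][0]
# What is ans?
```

table[1] = [9, 12, 14]. Taking column 0 of that row yields 9.

9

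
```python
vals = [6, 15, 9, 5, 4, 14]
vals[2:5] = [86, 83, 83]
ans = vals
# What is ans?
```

vals starts as [6, 15, 9, 5, 4, 14] (length 6). The slice vals[2:5] covers indices [2, 3, 4] with values [9, 5, 4]. Replacing that slice with [86, 83, 83] (same length) produces [6, 15, 86, 83, 83, 14].

[6, 15, 86, 83, 83, 14]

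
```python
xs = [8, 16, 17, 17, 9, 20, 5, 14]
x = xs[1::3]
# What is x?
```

xs has length 8. The slice xs[1::3] selects indices [1, 4, 7] (1->16, 4->9, 7->14), giving [16, 9, 14].

[16, 9, 14]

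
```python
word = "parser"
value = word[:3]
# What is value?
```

word has length 6. The slice word[:3] selects indices [0, 1, 2] (0->'p', 1->'a', 2->'r'), giving 'par'.

'par'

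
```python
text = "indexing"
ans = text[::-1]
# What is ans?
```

text has length 8. The slice text[::-1] selects indices [7, 6, 5, 4, 3, 2, 1, 0] (7->'g', 6->'n', 5->'i', 4->'x', 3->'e', 2->'d', 1->'n', 0->'i'), giving 'gnixedni'.

'gnixedni'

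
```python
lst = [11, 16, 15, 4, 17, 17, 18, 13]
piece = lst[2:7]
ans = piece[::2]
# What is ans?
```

lst has length 8. The slice lst[2:7] selects indices [2, 3, 4, 5, 6] (2->15, 3->4, 4->17, 5->17, 6->18), giving [15, 4, 17, 17, 18]. So piece = [15, 4, 17, 17, 18]. piece has length 5. The slice piece[::2] selects indices [0, 2, 4] (0->15, 2->17, 4->18), giving [15, 17, 18].

[15, 17, 18]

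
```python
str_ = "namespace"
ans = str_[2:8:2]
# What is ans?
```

str_ has length 9. The slice str_[2:8:2] selects indices [2, 4, 6] (2->'m', 4->'s', 6->'a'), giving 'msa'.

'msa'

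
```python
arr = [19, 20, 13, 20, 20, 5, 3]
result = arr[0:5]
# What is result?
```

arr has length 7. The slice arr[0:5] selects indices [0, 1, 2, 3, 4] (0->19, 1->20, 2->13, 3->20, 4->20), giving [19, 20, 13, 20, 20].

[19, 20, 13, 20, 20]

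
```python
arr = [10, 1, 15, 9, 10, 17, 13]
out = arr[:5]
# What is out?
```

arr has length 7. The slice arr[:5] selects indices [0, 1, 2, 3, 4] (0->10, 1->1, 2->15, 3->9, 4->10), giving [10, 1, 15, 9, 10].

[10, 1, 15, 9, 10]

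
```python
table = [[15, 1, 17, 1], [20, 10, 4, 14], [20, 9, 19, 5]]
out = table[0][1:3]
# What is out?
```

table[0] = [15, 1, 17, 1]. table[0] has length 4. The slice table[0][1:3] selects indices [1, 2] (1->1, 2->17), giving [1, 17].

[1, 17]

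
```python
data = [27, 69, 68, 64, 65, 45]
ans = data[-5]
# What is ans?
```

data has length 6. Negative index -5 maps to positive index 6 + (-5) = 1. data[1] = 69.

69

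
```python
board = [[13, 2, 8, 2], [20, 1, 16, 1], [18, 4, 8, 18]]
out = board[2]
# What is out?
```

board has 3 rows. Row 2 is [18, 4, 8, 18].

[18, 4, 8, 18]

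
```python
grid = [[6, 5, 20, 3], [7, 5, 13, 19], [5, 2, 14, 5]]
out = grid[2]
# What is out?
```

grid has 3 rows. Row 2 is [5, 2, 14, 5].

[5, 2, 14, 5]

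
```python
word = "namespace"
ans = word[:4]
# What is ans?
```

word has length 9. The slice word[:4] selects indices [0, 1, 2, 3] (0->'n', 1->'a', 2->'m', 3->'e'), giving 'name'.

'name'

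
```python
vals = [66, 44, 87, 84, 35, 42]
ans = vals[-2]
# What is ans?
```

vals has length 6. Negative index -2 maps to positive index 6 + (-2) = 4. vals[4] = 35.

35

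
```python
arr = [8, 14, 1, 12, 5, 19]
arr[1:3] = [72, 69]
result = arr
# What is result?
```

arr starts as [8, 14, 1, 12, 5, 19] (length 6). The slice arr[1:3] covers indices [1, 2] with values [14, 1]. Replacing that slice with [72, 69] (same length) produces [8, 72, 69, 12, 5, 19].

[8, 72, 69, 12, 5, 19]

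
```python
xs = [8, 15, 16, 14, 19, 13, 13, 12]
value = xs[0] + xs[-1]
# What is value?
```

xs has length 8. xs[0] = 8.
xs has length 8. Negative index -1 maps to positive index 8 + (-1) = 7. xs[7] = 12.
Sum: 8 + 12 = 20.

20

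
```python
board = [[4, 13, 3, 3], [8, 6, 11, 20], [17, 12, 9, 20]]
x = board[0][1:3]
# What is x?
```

board[0] = [4, 13, 3, 3]. board[0] has length 4. The slice board[0][1:3] selects indices [1, 2] (1->13, 2->3), giving [13, 3].

[13, 3]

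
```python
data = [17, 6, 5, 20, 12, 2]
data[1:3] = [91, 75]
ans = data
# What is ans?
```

data starts as [17, 6, 5, 20, 12, 2] (length 6). The slice data[1:3] covers indices [1, 2] with values [6, 5]. Replacing that slice with [91, 75] (same length) produces [17, 91, 75, 20, 12, 2].

[17, 91, 75, 20, 12, 2]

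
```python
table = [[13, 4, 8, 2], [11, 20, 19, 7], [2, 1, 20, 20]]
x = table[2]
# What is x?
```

table has 3 rows. Row 2 is [2, 1, 20, 20].

[2, 1, 20, 20]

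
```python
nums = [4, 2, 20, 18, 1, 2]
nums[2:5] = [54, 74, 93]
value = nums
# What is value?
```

nums starts as [4, 2, 20, 18, 1, 2] (length 6). The slice nums[2:5] covers indices [2, 3, 4] with values [20, 18, 1]. Replacing that slice with [54, 74, 93] (same length) produces [4, 2, 54, 74, 93, 2].

[4, 2, 54, 74, 93, 2]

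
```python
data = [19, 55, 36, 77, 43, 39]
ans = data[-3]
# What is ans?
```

data has length 6. Negative index -3 maps to positive index 6 + (-3) = 3. data[3] = 77.

77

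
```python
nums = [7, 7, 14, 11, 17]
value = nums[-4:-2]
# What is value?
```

nums has length 5. The slice nums[-4:-2] selects indices [1, 2] (1->7, 2->14), giving [7, 14].

[7, 14]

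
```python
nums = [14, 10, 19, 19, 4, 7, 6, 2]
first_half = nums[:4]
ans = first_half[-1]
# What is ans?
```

nums has length 8. The slice nums[:4] selects indices [0, 1, 2, 3] (0->14, 1->10, 2->19, 3->19), giving [14, 10, 19, 19]. So first_half = [14, 10, 19, 19]. Then first_half[-1] = 19.

19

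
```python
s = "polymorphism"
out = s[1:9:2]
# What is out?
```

s has length 12. The slice s[1:9:2] selects indices [1, 3, 5, 7] (1->'o', 3->'y', 5->'o', 7->'p'), giving 'oyop'.

'oyop'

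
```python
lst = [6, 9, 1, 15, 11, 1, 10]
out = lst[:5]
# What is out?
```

lst has length 7. The slice lst[:5] selects indices [0, 1, 2, 3, 4] (0->6, 1->9, 2->1, 3->15, 4->11), giving [6, 9, 1, 15, 11].

[6, 9, 1, 15, 11]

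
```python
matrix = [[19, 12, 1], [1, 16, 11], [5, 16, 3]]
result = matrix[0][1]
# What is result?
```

matrix[0] = [19, 12, 1]. Taking column 1 of that row yields 12.

12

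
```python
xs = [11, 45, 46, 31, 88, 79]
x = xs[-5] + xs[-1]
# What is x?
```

xs has length 6. Negative index -5 maps to positive index 6 + (-5) = 1. xs[1] = 45.
xs has length 6. Negative index -1 maps to positive index 6 + (-1) = 5. xs[5] = 79.
Sum: 45 + 79 = 124.

124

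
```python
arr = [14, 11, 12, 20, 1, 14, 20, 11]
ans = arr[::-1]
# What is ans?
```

arr has length 8. The slice arr[::-1] selects indices [7, 6, 5, 4, 3, 2, 1, 0] (7->11, 6->20, 5->14, 4->1, 3->20, 2->12, 1->11, 0->14), giving [11, 20, 14, 1, 20, 12, 11, 14].

[11, 20, 14, 1, 20, 12, 11, 14]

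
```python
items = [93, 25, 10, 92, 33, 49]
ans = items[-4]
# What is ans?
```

items has length 6. Negative index -4 maps to positive index 6 + (-4) = 2. items[2] = 10.

10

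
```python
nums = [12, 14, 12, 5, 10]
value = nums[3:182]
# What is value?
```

nums has length 5. The slice nums[3:182] selects indices [3, 4] (3->5, 4->10), giving [5, 10].

[5, 10]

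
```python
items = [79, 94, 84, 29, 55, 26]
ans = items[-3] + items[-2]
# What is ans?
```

items has length 6. Negative index -3 maps to positive index 6 + (-3) = 3. items[3] = 29.
items has length 6. Negative index -2 maps to positive index 6 + (-2) = 4. items[4] = 55.
Sum: 29 + 55 = 84.

84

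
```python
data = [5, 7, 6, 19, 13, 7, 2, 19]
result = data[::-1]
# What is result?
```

data has length 8. The slice data[::-1] selects indices [7, 6, 5, 4, 3, 2, 1, 0] (7->19, 6->2, 5->7, 4->13, 3->19, 2->6, 1->7, 0->5), giving [19, 2, 7, 13, 19, 6, 7, 5].

[19, 2, 7, 13, 19, 6, 7, 5]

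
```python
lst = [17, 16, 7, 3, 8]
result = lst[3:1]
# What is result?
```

lst has length 5. The slice lst[3:1] resolves to an empty index range, so the result is [].

[]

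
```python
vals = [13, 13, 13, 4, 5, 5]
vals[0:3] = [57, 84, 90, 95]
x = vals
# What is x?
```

vals starts as [13, 13, 13, 4, 5, 5] (length 6). The slice vals[0:3] covers indices [0, 1, 2] with values [13, 13, 13]. Replacing that slice with [57, 84, 90, 95] (different length) produces [57, 84, 90, 95, 4, 5, 5].

[57, 84, 90, 95, 4, 5, 5]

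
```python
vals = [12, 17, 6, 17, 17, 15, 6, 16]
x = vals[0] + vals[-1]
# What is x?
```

vals has length 8. vals[0] = 12.
vals has length 8. Negative index -1 maps to positive index 8 + (-1) = 7. vals[7] = 16.
Sum: 12 + 16 = 28.

28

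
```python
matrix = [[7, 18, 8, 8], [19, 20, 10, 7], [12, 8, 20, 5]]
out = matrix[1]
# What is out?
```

matrix has 3 rows. Row 1 is [19, 20, 10, 7].

[19, 20, 10, 7]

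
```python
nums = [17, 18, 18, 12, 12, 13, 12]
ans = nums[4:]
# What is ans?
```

nums has length 7. The slice nums[4:] selects indices [4, 5, 6] (4->12, 5->13, 6->12), giving [12, 13, 12].

[12, 13, 12]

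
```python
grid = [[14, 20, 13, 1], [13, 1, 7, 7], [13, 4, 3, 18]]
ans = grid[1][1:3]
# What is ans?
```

grid[1] = [13, 1, 7, 7]. grid[1] has length 4. The slice grid[1][1:3] selects indices [1, 2] (1->1, 2->7), giving [1, 7].

[1, 7]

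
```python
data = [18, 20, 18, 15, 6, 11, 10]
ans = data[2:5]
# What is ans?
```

data has length 7. The slice data[2:5] selects indices [2, 3, 4] (2->18, 3->15, 4->6), giving [18, 15, 6].

[18, 15, 6]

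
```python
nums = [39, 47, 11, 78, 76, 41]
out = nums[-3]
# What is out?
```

nums has length 6. Negative index -3 maps to positive index 6 + (-3) = 3. nums[3] = 78.

78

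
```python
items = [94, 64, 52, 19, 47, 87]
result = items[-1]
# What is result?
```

items has length 6. Negative index -1 maps to positive index 6 + (-1) = 5. items[5] = 87.

87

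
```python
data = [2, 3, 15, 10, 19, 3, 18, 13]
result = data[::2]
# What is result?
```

data has length 8. The slice data[::2] selects indices [0, 2, 4, 6] (0->2, 2->15, 4->19, 6->18), giving [2, 15, 19, 18].

[2, 15, 19, 18]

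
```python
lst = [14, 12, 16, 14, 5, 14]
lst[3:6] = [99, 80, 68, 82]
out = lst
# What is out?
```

lst starts as [14, 12, 16, 14, 5, 14] (length 6). The slice lst[3:6] covers indices [3, 4, 5] with values [14, 5, 14]. Replacing that slice with [99, 80, 68, 82] (different length) produces [14, 12, 16, 99, 80, 68, 82].

[14, 12, 16, 99, 80, 68, 82]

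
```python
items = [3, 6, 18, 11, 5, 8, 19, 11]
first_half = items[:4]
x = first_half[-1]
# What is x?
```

items has length 8. The slice items[:4] selects indices [0, 1, 2, 3] (0->3, 1->6, 2->18, 3->11), giving [3, 6, 18, 11]. So first_half = [3, 6, 18, 11]. Then first_half[-1] = 11.

11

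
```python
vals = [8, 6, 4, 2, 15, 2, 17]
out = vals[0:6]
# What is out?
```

vals has length 7. The slice vals[0:6] selects indices [0, 1, 2, 3, 4, 5] (0->8, 1->6, 2->4, 3->2, 4->15, 5->2), giving [8, 6, 4, 2, 15, 2].

[8, 6, 4, 2, 15, 2]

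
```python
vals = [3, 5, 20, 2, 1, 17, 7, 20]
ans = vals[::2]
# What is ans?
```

vals has length 8. The slice vals[::2] selects indices [0, 2, 4, 6] (0->3, 2->20, 4->1, 6->7), giving [3, 20, 1, 7].

[3, 20, 1, 7]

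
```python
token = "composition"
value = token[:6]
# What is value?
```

token has length 11. The slice token[:6] selects indices [0, 1, 2, 3, 4, 5] (0->'c', 1->'o', 2->'m', 3->'p', 4->'o', 5->'s'), giving 'compos'.

'compos'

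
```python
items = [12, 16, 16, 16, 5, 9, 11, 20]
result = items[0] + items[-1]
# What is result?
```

items has length 8. items[0] = 12.
items has length 8. Negative index -1 maps to positive index 8 + (-1) = 7. items[7] = 20.
Sum: 12 + 20 = 32.

32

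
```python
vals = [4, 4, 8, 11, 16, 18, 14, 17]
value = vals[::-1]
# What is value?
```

vals has length 8. The slice vals[::-1] selects indices [7, 6, 5, 4, 3, 2, 1, 0] (7->17, 6->14, 5->18, 4->16, 3->11, 2->8, 1->4, 0->4), giving [17, 14, 18, 16, 11, 8, 4, 4].

[17, 14, 18, 16, 11, 8, 4, 4]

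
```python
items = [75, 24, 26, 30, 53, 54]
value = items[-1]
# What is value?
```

items has length 6. Negative index -1 maps to positive index 6 + (-1) = 5. items[5] = 54.

54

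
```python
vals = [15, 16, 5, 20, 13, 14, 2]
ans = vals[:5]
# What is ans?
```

vals has length 7. The slice vals[:5] selects indices [0, 1, 2, 3, 4] (0->15, 1->16, 2->5, 3->20, 4->13), giving [15, 16, 5, 20, 13].

[15, 16, 5, 20, 13]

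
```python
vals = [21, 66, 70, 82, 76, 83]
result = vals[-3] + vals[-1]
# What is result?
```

vals has length 6. Negative index -3 maps to positive index 6 + (-3) = 3. vals[3] = 82.
vals has length 6. Negative index -1 maps to positive index 6 + (-1) = 5. vals[5] = 83.
Sum: 82 + 83 = 165.

165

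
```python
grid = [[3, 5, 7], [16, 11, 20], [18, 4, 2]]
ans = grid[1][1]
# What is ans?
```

grid[1] = [16, 11, 20]. Taking column 1 of that row yields 11.

11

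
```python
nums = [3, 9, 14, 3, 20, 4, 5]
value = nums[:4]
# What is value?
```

nums has length 7. The slice nums[:4] selects indices [0, 1, 2, 3] (0->3, 1->9, 2->14, 3->3), giving [3, 9, 14, 3].

[3, 9, 14, 3]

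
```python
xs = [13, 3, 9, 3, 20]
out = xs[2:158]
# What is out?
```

xs has length 5. The slice xs[2:158] selects indices [2, 3, 4] (2->9, 3->3, 4->20), giving [9, 3, 20].

[9, 3, 20]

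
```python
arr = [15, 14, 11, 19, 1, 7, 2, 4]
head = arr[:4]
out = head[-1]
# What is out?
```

arr has length 8. The slice arr[:4] selects indices [0, 1, 2, 3] (0->15, 1->14, 2->11, 3->19), giving [15, 14, 11, 19]. So head = [15, 14, 11, 19]. Then head[-1] = 19.

19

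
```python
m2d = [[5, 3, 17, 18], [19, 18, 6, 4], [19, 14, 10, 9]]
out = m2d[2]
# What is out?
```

m2d has 3 rows. Row 2 is [19, 14, 10, 9].

[19, 14, 10, 9]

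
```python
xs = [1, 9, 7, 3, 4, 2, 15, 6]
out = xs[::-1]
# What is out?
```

xs has length 8. The slice xs[::-1] selects indices [7, 6, 5, 4, 3, 2, 1, 0] (7->6, 6->15, 5->2, 4->4, 3->3, 2->7, 1->9, 0->1), giving [6, 15, 2, 4, 3, 7, 9, 1].

[6, 15, 2, 4, 3, 7, 9, 1]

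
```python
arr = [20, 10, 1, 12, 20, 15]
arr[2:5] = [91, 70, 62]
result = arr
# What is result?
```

arr starts as [20, 10, 1, 12, 20, 15] (length 6). The slice arr[2:5] covers indices [2, 3, 4] with values [1, 12, 20]. Replacing that slice with [91, 70, 62] (same length) produces [20, 10, 91, 70, 62, 15].

[20, 10, 91, 70, 62, 15]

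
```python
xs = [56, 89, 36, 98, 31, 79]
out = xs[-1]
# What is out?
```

xs has length 6. Negative index -1 maps to positive index 6 + (-1) = 5. xs[5] = 79.

79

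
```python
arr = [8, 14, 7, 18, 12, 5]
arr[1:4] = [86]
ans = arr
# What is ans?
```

arr starts as [8, 14, 7, 18, 12, 5] (length 6). The slice arr[1:4] covers indices [1, 2, 3] with values [14, 7, 18]. Replacing that slice with [86] (different length) produces [8, 86, 12, 5].

[8, 86, 12, 5]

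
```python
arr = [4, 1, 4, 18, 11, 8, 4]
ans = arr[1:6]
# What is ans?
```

arr has length 7. The slice arr[1:6] selects indices [1, 2, 3, 4, 5] (1->1, 2->4, 3->18, 4->11, 5->8), giving [1, 4, 18, 11, 8].

[1, 4, 18, 11, 8]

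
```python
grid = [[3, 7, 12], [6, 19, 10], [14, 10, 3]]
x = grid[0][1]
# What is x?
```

grid[0] = [3, 7, 12]. Taking column 1 of that row yields 7.

7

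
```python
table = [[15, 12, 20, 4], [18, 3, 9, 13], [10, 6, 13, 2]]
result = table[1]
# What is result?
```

table has 3 rows. Row 1 is [18, 3, 9, 13].

[18, 3, 9, 13]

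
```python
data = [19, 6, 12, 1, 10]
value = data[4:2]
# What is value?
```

data has length 5. The slice data[4:2] resolves to an empty index range, so the result is [].

[]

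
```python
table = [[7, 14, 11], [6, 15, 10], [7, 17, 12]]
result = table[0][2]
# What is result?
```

table[0] = [7, 14, 11]. Taking column 2 of that row yields 11.

11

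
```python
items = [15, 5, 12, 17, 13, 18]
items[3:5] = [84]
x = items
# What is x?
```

items starts as [15, 5, 12, 17, 13, 18] (length 6). The slice items[3:5] covers indices [3, 4] with values [17, 13]. Replacing that slice with [84] (different length) produces [15, 5, 12, 84, 18].

[15, 5, 12, 84, 18]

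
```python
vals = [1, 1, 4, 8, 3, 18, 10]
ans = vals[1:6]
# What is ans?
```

vals has length 7. The slice vals[1:6] selects indices [1, 2, 3, 4, 5] (1->1, 2->4, 3->8, 4->3, 5->18), giving [1, 4, 8, 3, 18].

[1, 4, 8, 3, 18]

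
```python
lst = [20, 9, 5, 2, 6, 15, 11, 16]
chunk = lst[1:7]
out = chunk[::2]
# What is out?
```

lst has length 8. The slice lst[1:7] selects indices [1, 2, 3, 4, 5, 6] (1->9, 2->5, 3->2, 4->6, 5->15, 6->11), giving [9, 5, 2, 6, 15, 11]. So chunk = [9, 5, 2, 6, 15, 11]. chunk has length 6. The slice chunk[::2] selects indices [0, 2, 4] (0->9, 2->2, 4->15), giving [9, 2, 15].

[9, 2, 15]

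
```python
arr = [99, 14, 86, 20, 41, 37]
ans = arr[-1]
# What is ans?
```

arr has length 6. Negative index -1 maps to positive index 6 + (-1) = 5. arr[5] = 37.

37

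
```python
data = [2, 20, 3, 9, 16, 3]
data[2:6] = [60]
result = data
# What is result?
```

data starts as [2, 20, 3, 9, 16, 3] (length 6). The slice data[2:6] covers indices [2, 3, 4, 5] with values [3, 9, 16, 3]. Replacing that slice with [60] (different length) produces [2, 20, 60].

[2, 20, 60]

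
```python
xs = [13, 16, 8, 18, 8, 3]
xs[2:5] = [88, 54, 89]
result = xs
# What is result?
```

xs starts as [13, 16, 8, 18, 8, 3] (length 6). The slice xs[2:5] covers indices [2, 3, 4] with values [8, 18, 8]. Replacing that slice with [88, 54, 89] (same length) produces [13, 16, 88, 54, 89, 3].

[13, 16, 88, 54, 89, 3]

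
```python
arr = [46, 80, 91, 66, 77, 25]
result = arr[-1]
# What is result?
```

arr has length 6. Negative index -1 maps to positive index 6 + (-1) = 5. arr[5] = 25.

25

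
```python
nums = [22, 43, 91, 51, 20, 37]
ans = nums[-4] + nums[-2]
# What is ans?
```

nums has length 6. Negative index -4 maps to positive index 6 + (-4) = 2. nums[2] = 91.
nums has length 6. Negative index -2 maps to positive index 6 + (-2) = 4. nums[4] = 20.
Sum: 91 + 20 = 111.

111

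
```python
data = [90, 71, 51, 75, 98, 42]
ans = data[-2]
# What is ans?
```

data has length 6. Negative index -2 maps to positive index 6 + (-2) = 4. data[4] = 98.

98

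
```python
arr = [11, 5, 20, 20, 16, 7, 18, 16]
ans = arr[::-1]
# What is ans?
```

arr has length 8. The slice arr[::-1] selects indices [7, 6, 5, 4, 3, 2, 1, 0] (7->16, 6->18, 5->7, 4->16, 3->20, 2->20, 1->5, 0->11), giving [16, 18, 7, 16, 20, 20, 5, 11].

[16, 18, 7, 16, 20, 20, 5, 11]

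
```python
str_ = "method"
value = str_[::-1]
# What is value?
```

str_ has length 6. The slice str_[::-1] selects indices [5, 4, 3, 2, 1, 0] (5->'d', 4->'o', 3->'h', 2->'t', 1->'e', 0->'m'), giving 'dohtem'.

'dohtem'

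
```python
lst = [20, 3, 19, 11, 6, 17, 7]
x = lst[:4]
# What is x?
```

lst has length 7. The slice lst[:4] selects indices [0, 1, 2, 3] (0->20, 1->3, 2->19, 3->11), giving [20, 3, 19, 11].

[20, 3, 19, 11]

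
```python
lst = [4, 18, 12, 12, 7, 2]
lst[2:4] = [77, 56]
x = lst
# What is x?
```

lst starts as [4, 18, 12, 12, 7, 2] (length 6). The slice lst[2:4] covers indices [2, 3] with values [12, 12]. Replacing that slice with [77, 56] (same length) produces [4, 18, 77, 56, 7, 2].

[4, 18, 77, 56, 7, 2]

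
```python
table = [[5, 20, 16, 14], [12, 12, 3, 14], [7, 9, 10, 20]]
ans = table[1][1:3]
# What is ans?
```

table[1] = [12, 12, 3, 14]. table[1] has length 4. The slice table[1][1:3] selects indices [1, 2] (1->12, 2->3), giving [12, 3].

[12, 3]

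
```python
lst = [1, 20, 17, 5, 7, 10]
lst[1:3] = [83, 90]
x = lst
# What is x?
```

lst starts as [1, 20, 17, 5, 7, 10] (length 6). The slice lst[1:3] covers indices [1, 2] with values [20, 17]. Replacing that slice with [83, 90] (same length) produces [1, 83, 90, 5, 7, 10].

[1, 83, 90, 5, 7, 10]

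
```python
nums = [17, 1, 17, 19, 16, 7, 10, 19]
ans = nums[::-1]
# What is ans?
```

nums has length 8. The slice nums[::-1] selects indices [7, 6, 5, 4, 3, 2, 1, 0] (7->19, 6->10, 5->7, 4->16, 3->19, 2->17, 1->1, 0->17), giving [19, 10, 7, 16, 19, 17, 1, 17].

[19, 10, 7, 16, 19, 17, 1, 17]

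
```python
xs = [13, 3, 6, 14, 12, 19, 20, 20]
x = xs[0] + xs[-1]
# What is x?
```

xs has length 8. xs[0] = 13.
xs has length 8. Negative index -1 maps to positive index 8 + (-1) = 7. xs[7] = 20.
Sum: 13 + 20 = 33.

33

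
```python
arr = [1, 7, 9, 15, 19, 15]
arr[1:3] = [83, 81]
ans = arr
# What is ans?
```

arr starts as [1, 7, 9, 15, 19, 15] (length 6). The slice arr[1:3] covers indices [1, 2] with values [7, 9]. Replacing that slice with [83, 81] (same length) produces [1, 83, 81, 15, 19, 15].

[1, 83, 81, 15, 19, 15]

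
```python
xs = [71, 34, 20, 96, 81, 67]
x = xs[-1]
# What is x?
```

xs has length 6. Negative index -1 maps to positive index 6 + (-1) = 5. xs[5] = 67.

67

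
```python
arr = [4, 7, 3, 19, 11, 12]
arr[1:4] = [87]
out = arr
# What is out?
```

arr starts as [4, 7, 3, 19, 11, 12] (length 6). The slice arr[1:4] covers indices [1, 2, 3] with values [7, 3, 19]. Replacing that slice with [87] (different length) produces [4, 87, 11, 12].

[4, 87, 11, 12]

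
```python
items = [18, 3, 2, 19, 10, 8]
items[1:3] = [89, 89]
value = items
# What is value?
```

items starts as [18, 3, 2, 19, 10, 8] (length 6). The slice items[1:3] covers indices [1, 2] with values [3, 2]. Replacing that slice with [89, 89] (same length) produces [18, 89, 89, 19, 10, 8].

[18, 89, 89, 19, 10, 8]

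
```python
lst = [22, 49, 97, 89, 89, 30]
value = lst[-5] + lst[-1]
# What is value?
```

lst has length 6. Negative index -5 maps to positive index 6 + (-5) = 1. lst[1] = 49.
lst has length 6. Negative index -1 maps to positive index 6 + (-1) = 5. lst[5] = 30.
Sum: 49 + 30 = 79.

79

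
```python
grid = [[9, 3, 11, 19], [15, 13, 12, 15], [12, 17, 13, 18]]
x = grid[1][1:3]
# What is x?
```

grid[1] = [15, 13, 12, 15]. grid[1] has length 4. The slice grid[1][1:3] selects indices [1, 2] (1->13, 2->12), giving [13, 12].

[13, 12]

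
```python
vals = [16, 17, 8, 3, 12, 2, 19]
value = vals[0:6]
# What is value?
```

vals has length 7. The slice vals[0:6] selects indices [0, 1, 2, 3, 4, 5] (0->16, 1->17, 2->8, 3->3, 4->12, 5->2), giving [16, 17, 8, 3, 12, 2].

[16, 17, 8, 3, 12, 2]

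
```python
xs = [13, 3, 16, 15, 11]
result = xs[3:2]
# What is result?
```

xs has length 5. The slice xs[3:2] resolves to an empty index range, so the result is [].

[]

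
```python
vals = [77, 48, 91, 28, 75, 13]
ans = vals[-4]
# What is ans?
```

vals has length 6. Negative index -4 maps to positive index 6 + (-4) = 2. vals[2] = 91.

91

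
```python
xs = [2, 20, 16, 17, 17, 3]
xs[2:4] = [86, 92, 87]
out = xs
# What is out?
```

xs starts as [2, 20, 16, 17, 17, 3] (length 6). The slice xs[2:4] covers indices [2, 3] with values [16, 17]. Replacing that slice with [86, 92, 87] (different length) produces [2, 20, 86, 92, 87, 17, 3].

[2, 20, 86, 92, 87, 17, 3]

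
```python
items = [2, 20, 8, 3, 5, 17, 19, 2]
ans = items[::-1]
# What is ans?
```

items has length 8. The slice items[::-1] selects indices [7, 6, 5, 4, 3, 2, 1, 0] (7->2, 6->19, 5->17, 4->5, 3->3, 2->8, 1->20, 0->2), giving [2, 19, 17, 5, 3, 8, 20, 2].

[2, 19, 17, 5, 3, 8, 20, 2]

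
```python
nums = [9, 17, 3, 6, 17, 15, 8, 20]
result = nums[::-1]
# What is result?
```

nums has length 8. The slice nums[::-1] selects indices [7, 6, 5, 4, 3, 2, 1, 0] (7->20, 6->8, 5->15, 4->17, 3->6, 2->3, 1->17, 0->9), giving [20, 8, 15, 17, 6, 3, 17, 9].

[20, 8, 15, 17, 6, 3, 17, 9]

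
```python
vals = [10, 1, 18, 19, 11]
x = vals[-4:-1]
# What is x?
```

vals has length 5. The slice vals[-4:-1] selects indices [1, 2, 3] (1->1, 2->18, 3->19), giving [1, 18, 19].

[1, 18, 19]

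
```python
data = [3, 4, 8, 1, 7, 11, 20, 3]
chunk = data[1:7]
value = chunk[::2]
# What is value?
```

data has length 8. The slice data[1:7] selects indices [1, 2, 3, 4, 5, 6] (1->4, 2->8, 3->1, 4->7, 5->11, 6->20), giving [4, 8, 1, 7, 11, 20]. So chunk = [4, 8, 1, 7, 11, 20]. chunk has length 6. The slice chunk[::2] selects indices [0, 2, 4] (0->4, 2->1, 4->11), giving [4, 1, 11].

[4, 1, 11]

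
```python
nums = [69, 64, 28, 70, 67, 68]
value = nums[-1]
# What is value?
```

nums has length 6. Negative index -1 maps to positive index 6 + (-1) = 5. nums[5] = 68.

68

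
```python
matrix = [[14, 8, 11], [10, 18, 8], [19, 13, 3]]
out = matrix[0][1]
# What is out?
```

matrix[0] = [14, 8, 11]. Taking column 1 of that row yields 8.

8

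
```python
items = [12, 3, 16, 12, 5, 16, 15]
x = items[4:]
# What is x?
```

items has length 7. The slice items[4:] selects indices [4, 5, 6] (4->5, 5->16, 6->15), giving [5, 16, 15].

[5, 16, 15]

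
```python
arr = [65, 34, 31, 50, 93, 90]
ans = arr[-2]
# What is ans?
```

arr has length 6. Negative index -2 maps to positive index 6 + (-2) = 4. arr[4] = 93.

93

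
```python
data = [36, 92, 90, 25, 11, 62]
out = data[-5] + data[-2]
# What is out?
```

data has length 6. Negative index -5 maps to positive index 6 + (-5) = 1. data[1] = 92.
data has length 6. Negative index -2 maps to positive index 6 + (-2) = 4. data[4] = 11.
Sum: 92 + 11 = 103.

103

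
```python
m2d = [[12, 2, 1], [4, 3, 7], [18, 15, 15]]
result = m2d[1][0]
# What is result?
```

m2d[1] = [4, 3, 7]. Taking column 0 of that row yields 4.

4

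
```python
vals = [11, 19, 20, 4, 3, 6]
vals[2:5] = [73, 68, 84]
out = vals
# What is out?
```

vals starts as [11, 19, 20, 4, 3, 6] (length 6). The slice vals[2:5] covers indices [2, 3, 4] with values [20, 4, 3]. Replacing that slice with [73, 68, 84] (same length) produces [11, 19, 73, 68, 84, 6].

[11, 19, 73, 68, 84, 6]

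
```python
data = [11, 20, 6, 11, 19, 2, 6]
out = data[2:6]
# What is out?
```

data has length 7. The slice data[2:6] selects indices [2, 3, 4, 5] (2->6, 3->11, 4->19, 5->2), giving [6, 11, 19, 2].

[6, 11, 19, 2]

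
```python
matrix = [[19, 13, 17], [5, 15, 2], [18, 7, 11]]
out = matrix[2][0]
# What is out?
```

matrix[2] = [18, 7, 11]. Taking column 0 of that row yields 18.

18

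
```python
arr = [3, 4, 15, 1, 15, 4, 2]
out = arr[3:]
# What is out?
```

arr has length 7. The slice arr[3:] selects indices [3, 4, 5, 6] (3->1, 4->15, 5->4, 6->2), giving [1, 15, 4, 2].

[1, 15, 4, 2]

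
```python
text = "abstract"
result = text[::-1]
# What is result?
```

text has length 8. The slice text[::-1] selects indices [7, 6, 5, 4, 3, 2, 1, 0] (7->'t', 6->'c', 5->'a', 4->'r', 3->'t', 2->'s', 1->'b', 0->'a'), giving 'tcartsba'.

'tcartsba'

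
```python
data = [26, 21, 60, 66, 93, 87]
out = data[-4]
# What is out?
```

data has length 6. Negative index -4 maps to positive index 6 + (-4) = 2. data[2] = 60.

60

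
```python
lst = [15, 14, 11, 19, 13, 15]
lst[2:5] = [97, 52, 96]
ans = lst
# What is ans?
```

lst starts as [15, 14, 11, 19, 13, 15] (length 6). The slice lst[2:5] covers indices [2, 3, 4] with values [11, 19, 13]. Replacing that slice with [97, 52, 96] (same length) produces [15, 14, 97, 52, 96, 15].

[15, 14, 97, 52, 96, 15]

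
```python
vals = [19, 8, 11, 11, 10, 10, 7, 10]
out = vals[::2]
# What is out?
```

vals has length 8. The slice vals[::2] selects indices [0, 2, 4, 6] (0->19, 2->11, 4->10, 6->7), giving [19, 11, 10, 7].

[19, 11, 10, 7]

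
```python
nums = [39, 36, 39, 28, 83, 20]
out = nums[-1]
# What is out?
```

nums has length 6. Negative index -1 maps to positive index 6 + (-1) = 5. nums[5] = 20.

20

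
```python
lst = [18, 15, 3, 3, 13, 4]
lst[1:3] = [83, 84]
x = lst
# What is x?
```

lst starts as [18, 15, 3, 3, 13, 4] (length 6). The slice lst[1:3] covers indices [1, 2] with values [15, 3]. Replacing that slice with [83, 84] (same length) produces [18, 83, 84, 3, 13, 4].

[18, 83, 84, 3, 13, 4]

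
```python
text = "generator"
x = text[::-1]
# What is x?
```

text has length 9. The slice text[::-1] selects indices [8, 7, 6, 5, 4, 3, 2, 1, 0] (8->'r', 7->'o', 6->'t', 5->'a', 4->'r', 3->'e', 2->'n', 1->'e', 0->'g'), giving 'rotareneg'.

'rotareneg'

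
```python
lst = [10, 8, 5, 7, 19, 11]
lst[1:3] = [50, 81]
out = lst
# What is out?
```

lst starts as [10, 8, 5, 7, 19, 11] (length 6). The slice lst[1:3] covers indices [1, 2] with values [8, 5]. Replacing that slice with [50, 81] (same length) produces [10, 50, 81, 7, 19, 11].

[10, 50, 81, 7, 19, 11]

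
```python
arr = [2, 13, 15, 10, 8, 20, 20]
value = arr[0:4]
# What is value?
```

arr has length 7. The slice arr[0:4] selects indices [0, 1, 2, 3] (0->2, 1->13, 2->15, 3->10), giving [2, 13, 15, 10].

[2, 13, 15, 10]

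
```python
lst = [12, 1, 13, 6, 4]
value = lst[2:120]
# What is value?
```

lst has length 5. The slice lst[2:120] selects indices [2, 3, 4] (2->13, 3->6, 4->4), giving [13, 6, 4].

[13, 6, 4]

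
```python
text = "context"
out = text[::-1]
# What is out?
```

text has length 7. The slice text[::-1] selects indices [6, 5, 4, 3, 2, 1, 0] (6->'t', 5->'x', 4->'e', 3->'t', 2->'n', 1->'o', 0->'c'), giving 'txetnoc'.

'txetnoc'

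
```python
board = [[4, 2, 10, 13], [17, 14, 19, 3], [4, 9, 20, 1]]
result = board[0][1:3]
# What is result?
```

board[0] = [4, 2, 10, 13]. board[0] has length 4. The slice board[0][1:3] selects indices [1, 2] (1->2, 2->10), giving [2, 10].

[2, 10]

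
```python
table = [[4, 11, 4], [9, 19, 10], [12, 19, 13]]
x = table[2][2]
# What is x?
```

table[2] = [12, 19, 13]. Taking column 2 of that row yields 13.

13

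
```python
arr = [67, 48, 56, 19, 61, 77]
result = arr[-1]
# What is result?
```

arr has length 6. Negative index -1 maps to positive index 6 + (-1) = 5. arr[5] = 77.

77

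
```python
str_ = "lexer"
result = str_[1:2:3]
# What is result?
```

str_ has length 5. The slice str_[1:2:3] selects indices [1] (1->'e'), giving 'e'.

'e'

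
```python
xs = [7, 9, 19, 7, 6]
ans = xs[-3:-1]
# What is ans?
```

xs has length 5. The slice xs[-3:-1] selects indices [2, 3] (2->19, 3->7), giving [19, 7].

[19, 7]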